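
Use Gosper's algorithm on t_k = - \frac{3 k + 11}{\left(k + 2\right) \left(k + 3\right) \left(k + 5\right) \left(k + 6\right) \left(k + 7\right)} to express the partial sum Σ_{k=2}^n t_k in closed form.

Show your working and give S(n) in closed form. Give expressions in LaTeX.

S(n) = \frac{- n^{3} - 16 n^{2} - 81 n + 98}{224 \left(n^{3} + 16 n^{2} + 81 n + 126\right)}

Step 1: r(k) = (k + 2)*(k + 5)*(3*k + 14)/((k + 4)*(k + 8)*(3*k + 11)).
A = k + 2, B = k + 8, C = k**2 + 23*k/3 + 44/3.
f must satisfy (k + 2)·f(k+1) − (k + 7)·f(k) = k**2 + 23*k/3 + 44/3.
Degrees (1,1,2) ⇒ d ≤ 5.
Solve for f: f(k) = k*(k + 3)*(k + 4)*(k**2 + 13*k + 52)/180 (degree 5 ≤ 5).
Get s_k = R·t_k = k*(-k**2 - 13*k - 52)/(60*(k**3 + 13*k**2 + 52*k + 60)) with R(k) = B(k−1)f(k)/C(k) = k*(k + 3)*(k + 7)*(k**2 + 13*k + 52)/(60*(3*k + 11)).
Verify: (-3*k - 11)/(k**5 + 23*k**4 + 203*k**3 + 853*k**2 + 1692*k + 1260) matches t_k.
Evaluate: s_(n+1) = (-n**3 - 16*n**2 - 81*n - 66)/(60*(n**3 + 16*n**2 + 81*n + 126)); subtract s_(2) = -41/3360 ⇒ S(n) = (-n**3 - 16*n**2 - 81*n + 98)/(224*(n**3 + 16*n**2 + 81*n + 126)).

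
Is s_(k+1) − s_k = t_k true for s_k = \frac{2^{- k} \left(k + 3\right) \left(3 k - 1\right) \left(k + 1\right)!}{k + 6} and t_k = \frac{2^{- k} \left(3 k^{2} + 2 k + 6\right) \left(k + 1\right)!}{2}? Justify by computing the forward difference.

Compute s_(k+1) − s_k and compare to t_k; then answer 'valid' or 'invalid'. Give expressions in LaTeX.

Invalid: residual - \frac{3 \cdot 2^{- k} \left(3 k^{3} + 20 k^{2} + 12 k + 38\right) \left(k + 1\right)!}{2 \left(k + 6\right) \left(k + 7\right)} ≠ 0.

s_(k+1) = (k + 4)*(3*k + 2)*factorial(k + 2)/(2*2**k*(k + 7))
s_(k+1) − s_k = (3*k**4 + 32*k**3 + 98*k**2 + 126*k + 138)*factorial(k + 1)/(2*2**k*(k + 6)*(k + 7))
(s_(k+1) − s_k) − t_k = -3*(3*k**3 + 20*k**2 + 12*k + 38)*factorial(k + 1)/(2*2**k*(k + 6)*(k + 7))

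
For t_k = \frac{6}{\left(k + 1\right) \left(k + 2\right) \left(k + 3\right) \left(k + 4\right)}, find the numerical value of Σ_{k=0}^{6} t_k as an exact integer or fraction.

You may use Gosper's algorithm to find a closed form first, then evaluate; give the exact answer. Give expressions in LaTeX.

Σ = 119/360

The ratio is (k + 1)/(k + 5).
Normal form (A,B,C) = (k + 1, k + 5, 1).
Set up (k + 1)·f(k+1) − (k + 4)·f(k) − (1) = 0.
d = 3 from the (1,1,0) case.
Solve for f: f(k) = k*(k**2 + 6*k + 11)/18 (degree 3 ≤ 3).
R(k) = B(k−1)·f(k)/C(k) = k*(k + 4)*(k**2 + 6*k + 11)/18; s_k = R·t_k = k*(k**2 + 6*k + 11)/(3*(k + 1)*(k + 2)*(k + 3)).
Verify: 6/(k**4 + 10*k**3 + 35*k**2 + 50*k + 24) matches t_k.
Sum = s_(7) − s_(0); s_(7) = 119/360, s_(0) = 0 ⇒ 119/360.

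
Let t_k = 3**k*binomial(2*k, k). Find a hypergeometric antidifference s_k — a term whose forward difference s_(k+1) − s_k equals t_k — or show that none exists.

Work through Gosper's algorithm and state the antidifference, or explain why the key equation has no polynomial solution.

The ratio is 6*(2*k + 1)/(k + 1).
Factor: A=12*k + 6; B=k + 1; C=1.
Need (12*k + 6)·f(k+1) − (k)·f(k) = 1.
From deg A=1, deg B=1, deg C=0: d=-1.
Negative degree bound (-1): no f exists, t_k not Gosper-summable.

none (Gosper's algorithm certifies no s_k)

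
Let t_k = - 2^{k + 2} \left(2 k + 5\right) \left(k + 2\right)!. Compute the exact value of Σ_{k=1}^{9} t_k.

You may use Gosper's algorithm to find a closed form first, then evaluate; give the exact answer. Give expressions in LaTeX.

Σ = -1961990553552

Step 1: r(k) = 2*(k + 3)*(2*k + 7)/(2*k + 5).
Factor: A=2*k + 6; B=1; C=k + 5/2.
Set up (2*k + 6)·f(k+1) − (1)·f(k) − (k + 5/2) = 0.
Bound: deg f ≤ 0.
Solving with deg f ≤ 0: f(k) = 1/2.
R(k) = B(k−1)·f(k)/C(k) = 1/(2*k + 5); s_k = R·t_k = -2**(k + 2)*factorial(k + 2).
Verify: -2**(k + 2)*(2*k + 5)*factorial(k + 2) matches t_k.
Telescoping: Σ = s_(10) − s_(1) = -1961990553600 − (-48) = -1961990553552.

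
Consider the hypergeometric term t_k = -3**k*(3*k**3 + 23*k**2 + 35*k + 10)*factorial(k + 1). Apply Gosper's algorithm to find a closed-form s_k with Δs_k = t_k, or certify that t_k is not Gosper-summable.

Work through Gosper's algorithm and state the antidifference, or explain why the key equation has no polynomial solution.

Step 1: r(k) = 3*(3*k**4 + 38*k**3 + 154*k**2 + 251*k + 142)/(3*k**3 + 23*k**2 + 35*k + 10).
Factor: A=3*k + 6; B=1; C=k**3 + 23*k**2/3 + 35*k/3 + 10/3.
f must satisfy (3*k + 6)·f(k+1) − (1)·f(k) = k**3 + 23*k**2/3 + 35*k/3 + 10/3.
From deg A=1, deg B=0, deg C=3: d=2.
Match coefficients ⇒ f(k) = (k**2 + 4*k - 4)/3.
Get s_k = R·t_k = -3**k*(k**2 + 4*k - 4)*factorial(k + 1) with R(k) = B(k−1)f(k)/C(k) = (k**2 + 4*k - 4)/(3*k**3 + 23*k**2 + 35*k + 10).
s_(k+1) − s_k = -3**k*(3*k**3 + 23*k**2 + 35*k + 10)*factorial(k + 1) = t_k.

s_k = -3**k*(k**2 + 4*k - 4)*factorial(k + 1)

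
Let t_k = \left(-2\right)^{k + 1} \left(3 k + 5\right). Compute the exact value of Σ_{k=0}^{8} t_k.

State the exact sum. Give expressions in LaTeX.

Σ = -10242

The ratio is 2*(-3*k - 8)/(3*k + 5).
Take A(k)=-2, B(k)=1, C(k)=k + 5/3.
Solve (-2)·f(k+1) − (1)·f(k) = k + 5/3.
d = 1 from the (0,0,1) case.
Match coefficients ⇒ f(k) = -(k + 1)/3.
Certificate R = B(k−1)f/C = -(k + 1)/(3*k + 5) gives s_k = 2*(-2)**k*(k + 1).
Verify: (-2)**(k + 1)*(3*k + 5) matches t_k.
Sum = s_(9) − s_(0); s_(9) = -10240, s_(0) = 2 ⇒ -10242.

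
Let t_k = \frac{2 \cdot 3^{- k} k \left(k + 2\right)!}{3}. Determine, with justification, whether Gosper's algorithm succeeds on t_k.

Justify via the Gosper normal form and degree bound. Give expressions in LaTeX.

Yes. s_k = 2 \cdot 3^{- k} \left(k + 2\right)!.

Compute t_(k+1)/t_k: get (k + 1)*(k + 3)/(3*k).
A = k/3 + 1, B = 1, C = k.
Need (k/3 + 1)·f(k+1) − (1)·f(k) = k.
From deg A=1, deg B=0, deg C=1: d=0.
A polynomial solution: f(k) = 3.
Certificate R = B(k−1)f/C = 3/k gives s_k = 2*factorial(k + 2)/3**k.
Δs = 2*k*factorial(k + 2)/(3*3**k), as required.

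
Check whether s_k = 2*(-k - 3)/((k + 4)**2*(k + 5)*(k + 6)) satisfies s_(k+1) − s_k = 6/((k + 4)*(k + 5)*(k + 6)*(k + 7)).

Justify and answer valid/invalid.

Invalid: residual 2*(-4*k - 19)/(k**6 + 31*k**5 + 397*k**4 + 2689*k**3 + 10162*k**2 + 20320*k + 16800) ≠ 0.

s_(k+1) = 2*(-k - 4)/((k + 5)**2*(k + 6)*(k + 7))
s_(k+1) − s_k = 2*(3*k**2 + 23*k + 41)/(k**6 + 31*k**5 + 397*k**4 + 2689*k**3 + 10162*k**2 + 20320*k + 16800)
(s_(k+1) − s_k) − t_k = 2*(-4*k - 19)/(k**6 + 31*k**5 + 397*k**4 + 2689*k**3 + 10162*k**2 + 20320*k + 16800)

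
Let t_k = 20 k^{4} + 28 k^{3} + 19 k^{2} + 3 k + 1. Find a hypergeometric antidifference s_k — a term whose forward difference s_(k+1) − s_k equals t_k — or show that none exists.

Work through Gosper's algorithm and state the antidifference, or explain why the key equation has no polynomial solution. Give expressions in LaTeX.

r(k) = (20*k**4 + 108*k**3 + 223*k**2 + 205*k + 71)/(20*k**4 + 28*k**3 + 19*k**2 + 3*k + 1) after simplifying.
A = 1, B = 1, C = k**4 + 7*k**3/5 + 19*k**2/20 + 3*k/20 + 1/20.
Key eq: (1)·f(k+1) = (1)·f(k) + (k**4 + 7*k**3/5 + 19*k**2/20 + 3*k/20 + 1/20).
Bound: deg f ≤ 5.
Solve for f: f(k) = k*(4*k**4 - 3*k**3 - k**2 - k + 2)/20 (degree 5 ≤ 5).
Get s_k = R·t_k = k*(4*k**4 - 3*k**3 - k**2 - k + 2) with R(k) = B(k−1)f(k)/C(k) = k*(4*k**4 - 3*k**3 - k**2 - k + 2)/(20*k**4 + 28*k**3 + 19*k**2 + 3*k + 1).
Verify: 20*k**4 + 28*k**3 + 19*k**2 + 3*k + 1 matches t_k.

s_k = k \left(4 k^{4} - 3 k^{3} - k^{2} - k + 2\right)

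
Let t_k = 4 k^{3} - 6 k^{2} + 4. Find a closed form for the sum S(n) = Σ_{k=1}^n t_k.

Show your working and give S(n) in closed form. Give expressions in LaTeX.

S(n) = n \left(n^{3} - 2 n + 3\right)

t_(k+1)/t_k = (2*k**3 + 3*k**2 + 1)/(2*k**3 - 3*k**2 + 2).
Take A(k)=1, B(k)=1, C(k)=k**3 - 3*k**2/2 + 1.
f must satisfy (1)·f(k+1) − (1)·f(k) = k**3 - 3*k**2/2 + 1.
Bound: deg f ≤ 4.
Solve for f: f(k) = k*(k**3 - 4*k**2 + 4*k + 3)/4 (degree 4 ≤ 4).
Then R = B(k−1)f/C = k*(k**3 - 4*k**2 + 4*k + 3)/(2*(2*k**3 - 3*k**2 + 2)), so s_k = R(k)·t_k = k*(k**3 - 4*k**2 + 4*k + 3).
Δs = 4*k**3 - 6*k**2 + 4, as required.
Evaluate: s_(n+1) = n**4 - 2*n**2 + 3*n + 4; subtract s_(1) = 4 ⇒ S(n) = n*(n**3 - 2*n + 3).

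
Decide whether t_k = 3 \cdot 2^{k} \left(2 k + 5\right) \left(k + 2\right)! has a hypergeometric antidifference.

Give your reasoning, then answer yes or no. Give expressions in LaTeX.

t_(k+1)/t_k = 2*(k + 3)*(2*k + 7)/(2*k + 5).
Normal form (A,B,C) = (2*k + 6, 1, k + 5/2).
Solve (2*k + 6)·f(k+1) − (1)·f(k) = k + 5/2.
Bound: deg f ≤ 0.
A polynomial solution: f(k) = 1/2.
Get s_k = R·t_k = 3*2**k*factorial(k + 2) with R(k) = B(k−1)f(k)/C(k) = 1/(2*k + 5).
Verify: 3*2**k*(2*k + 5)*factorial(k + 2) matches t_k.

Yes. s_k = 3 \cdot 2^{k} \left(k + 2\right)!.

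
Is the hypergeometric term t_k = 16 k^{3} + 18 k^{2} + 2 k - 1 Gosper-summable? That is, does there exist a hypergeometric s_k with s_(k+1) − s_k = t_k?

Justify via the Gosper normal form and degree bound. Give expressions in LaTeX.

Yes. s_k = k \left(4 k^{3} - 2 k^{2} - 4 k + 1\right).

t_(k+1)/t_k = (16*k**3 + 66*k**2 + 86*k + 35)/(16*k**3 + 18*k**2 + 2*k - 1).
Factor: A=1; B=1; C=k**3 + 9*k**2/8 + k/8 - 1/16.
f must satisfy (1)·f(k+1) − (1)·f(k) = k**3 + 9*k**2/8 + k/8 - 1/16.
Bound: deg f ≤ 4.
Solve for f: f(k) = k*(4*k**3 - 2*k**2 - 4*k + 1)/16 (degree 4 ≤ 4).
Get s_k = R·t_k = k*(4*k**3 - 2*k**2 - 4*k + 1) with R(k) = B(k−1)f(k)/C(k) = k*(4*k**3 - 2*k**2 - 4*k + 1)/(16*k**3 + 18*k**2 + 2*k - 1).
Δs = 16*k**3 + 18*k**2 + 2*k - 1, as required.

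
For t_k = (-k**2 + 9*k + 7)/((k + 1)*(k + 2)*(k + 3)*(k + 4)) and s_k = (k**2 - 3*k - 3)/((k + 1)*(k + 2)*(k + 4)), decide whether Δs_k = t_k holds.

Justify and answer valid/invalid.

s_(k+1) = (-3*k + (k + 1)**2 - 6)/((k + 2)*(k + 3)*(k + 5))
s_(k+1) − s_k = (-k**3 + 6*k**2 + 40*k + 25)/(k**5 + 15*k**4 + 85*k**3 + 225*k**2 + 274*k + 120)
(s_(k+1) − s_k) − t_k = 2*(k**2 - 6*k - 5)/(k**5 + 15*k**4 + 85*k**3 + 225*k**2 + 274*k + 120)

Invalid: residual 2*(k**2 - 6*k - 5)/(k**5 + 15*k**4 + 85*k**3 + 225*k**2 + 274*k + 120) ≠ 0.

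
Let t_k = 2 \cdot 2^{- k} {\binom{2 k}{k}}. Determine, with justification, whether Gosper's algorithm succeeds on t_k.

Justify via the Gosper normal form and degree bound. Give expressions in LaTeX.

r(k) = (2*k + 1)/(k + 1) after simplifying.
Gosper form: A/B · C(k+1)/C(k) with A=2*k + 1, B=k + 1, C=1.
Need (2*k + 1)·f(k+1) − (k)·f(k) = 1.
From deg A=1, deg B=1, deg C=0: d=-1.
deg f ≤ -1 is impossible — no certificate.

No — negative degree bound, so no certificate f.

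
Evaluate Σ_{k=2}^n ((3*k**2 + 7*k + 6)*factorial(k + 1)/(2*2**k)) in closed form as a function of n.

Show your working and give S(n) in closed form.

S(n) = (-30*2**n + 3*n**3*factorial(n) + 16*n**2*factorial(n) + 27*n*factorial(n) + 14*factorial(n))/(2*2**n)

The ratio is (k + 2)*(7*k + 3*(k + 1)**2 + 13)/(2*(3*k**2 + 7*k + 6)).
So A=k/2 + 1 and B=1, with C=k**2 + 7*k/3 + 2.
Solve (k/2 + 1)·f(k+1) − (1)·f(k) = k**2 + 7*k/3 + 2.
d = 1 from the (1,0,2) case.
Solve for f: f(k) = 2*(3*k + 4)/3 (degree 1 ≤ 1).
R(k) = B(k−1)·f(k)/C(k) = 2*(3*k + 4)/(3*k**2 + 7*k + 6); s_k = R·t_k = (3*k + 4)*factorial(k + 1)/2**k.
s_(k+1) − s_k = (3*k**2 + 7*k + 6)*factorial(k + 1)/(2*2**k) = t_k.
Evaluate: s_(n+1) = 2**(-n - 1)*(3*n + 7)*factorial(n + 2); subtract s_(2) = 15 ⇒ S(n) = (-30*2**n + 3*n**3*factorial(n) + 16*n**2*factorial(n) + 27*n*factorial(n) + 14*factorial(n))/(2*2**n).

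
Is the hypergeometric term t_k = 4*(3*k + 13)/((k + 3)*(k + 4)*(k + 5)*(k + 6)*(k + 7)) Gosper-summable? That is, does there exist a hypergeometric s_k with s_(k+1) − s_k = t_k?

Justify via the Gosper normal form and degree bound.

Yes. s_k = 2*k*(k**2 + 14*k + 63)/(45*(k**3 + 14*k**2 + 63*k + 90)).

The ratio is (k + 3)*(3*k + 16)/((k + 8)*(3*k + 13)).
Factor: A=k + 3; B=k + 8; C=k + 13/3.
Solve (k + 3)·f(k+1) − (k + 7)·f(k) = k + 13/3.
d = 4 from the (1,1,1) case.
Match coefficients ⇒ f(k) = k*(k + 4)*(k**2 + 14*k + 63)/270.
Certificate R = B(k−1)f/C = k*(k + 4)*(k + 7)*(k**2 + 14*k + 63)/(90*(3*k + 13)) gives s_k = 2*k*(k**2 + 14*k + 63)/(45*(k**3 + 14*k**2 + 63*k + 90)).
Δs = 4*(3*k + 13)/(k**5 + 25*k**4 + 245*k**3 + 1175*k**2 + 2754*k + 2520), as required.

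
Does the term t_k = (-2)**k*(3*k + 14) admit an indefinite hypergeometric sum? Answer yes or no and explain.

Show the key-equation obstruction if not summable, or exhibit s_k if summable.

Yes. s_k = (-2)**k*(-k - 4).

Step 1: r(k) = 2*(-3*k - 17)/(3*k + 14).
Normal form (A,B,C) = (-2, 1, k + 14/3).
Solve (-2)·f(k+1) − (1)·f(k) = k + 14/3.
deg f ≤ 1 (via 0,0,1).
Solve for f: f(k) = -(k + 4)/3 (degree 1 ≤ 1).
Certificate R = B(k−1)f/C = -(k + 4)/(3*k + 14) gives s_k = (-2)**k*(-k - 4).
Check: Δs_k = (-2)**k*(3*k + 14). ✓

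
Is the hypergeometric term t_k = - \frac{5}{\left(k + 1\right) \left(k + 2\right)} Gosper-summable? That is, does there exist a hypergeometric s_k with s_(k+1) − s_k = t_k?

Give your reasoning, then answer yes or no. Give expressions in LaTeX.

The ratio is (k + 1)/(k + 3).
A = k + 1, B = k + 3, C = 1.
Solve (k + 1)·f(k+1) − (k + 2)·f(k) = 1.
Degrees (1,1,0) ⇒ d ≤ 1.
Match coefficients ⇒ f(k) = k.
R(k) = B(k−1)·f(k)/C(k) = k*(k + 2); s_k = R·t_k = -5*k/(k + 1).
Check: Δs_k = -5/(k**2 + 3*k + 2). ✓

Yes. s_k = - \frac{5 k}{k + 1}.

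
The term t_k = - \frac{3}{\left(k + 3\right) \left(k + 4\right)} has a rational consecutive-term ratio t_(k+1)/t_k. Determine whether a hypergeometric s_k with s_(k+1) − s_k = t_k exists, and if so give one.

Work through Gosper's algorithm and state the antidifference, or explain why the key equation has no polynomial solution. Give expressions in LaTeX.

s_k = - \frac{k}{k + 3}

Step 1: r(k) = (k + 3)/(k + 5).
Gosper form: A/B · C(k+1)/C(k) with A=k + 3, B=k + 5, C=1.
Key eq: (k + 3)·f(k+1) = (k + 4)·f(k) + (1).
From deg A=1, deg B=1, deg C=0: d=1.
Solve for f: f(k) = k/3 (degree 1 ≤ 1).
Certificate R = B(k−1)f/C = k*(k + 4)/3 gives s_k = -k/(k + 3).
Check: Δs_k = -3/(k**2 + 7*k + 12). ✓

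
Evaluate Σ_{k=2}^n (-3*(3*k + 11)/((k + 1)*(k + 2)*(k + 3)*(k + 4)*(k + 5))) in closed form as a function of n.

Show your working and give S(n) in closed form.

Ratio r(k) = (k + 1)*(3*k + 14)/((k + 6)*(3*k + 11)).
Take A(k)=k + 1, B(k)=k + 6, C(k)=k + 11/3.
Solve (k + 1)·f(k+1) − (k + 5)·f(k) = k + 11/3.
Bound: deg f ≤ 4.
Solving with deg f ≤ 4: f(k) = k*(k + 3)*(k**2 + 7*k + 14)/24.
So s_k = (B(k−1)f/C)·t_k = (k*(k + 3)*(k + 5)*(k**2 + 7*k + 14)/(8*(3*k + 11)))·t_k = 3*k*(-k**2 - 7*k - 14)/(8*(k**3 + 7*k**2 + 14*k + 8)).
Check: Δs_k = 3*(-3*k - 11)/(k**5 + 15*k**4 + 85*k**3 + 225*k**2 + 274*k + 120). ✓
Σ_(k=2)^n t_k = s_(n+1) − s_(2) = (3*(-n**3 - 10*n**2 - 31*n - 22)/(8*(n**3 + 10*n**2 + 31*n + 30))) − (-1/3), i.e. (-n**3 - 10*n**2 - 31*n + 42)/(24*(n**3 + 10*n**2 + 31*n + 30)).

S(n) = (-n**3 - 10*n**2 - 31*n + 42)/(24*(n**3 + 10*n**2 + 31*n + 30))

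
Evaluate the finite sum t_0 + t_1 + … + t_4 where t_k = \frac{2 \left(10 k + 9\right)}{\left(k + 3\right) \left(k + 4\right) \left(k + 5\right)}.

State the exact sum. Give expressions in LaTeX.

Ratio r(k) = (k + 3)*(10*k + 19)/((k + 6)*(10*k + 9)).
So A=k + 3 and B=k + 6, with C=k + 9/10.
Key eq: (k + 3)·f(k+1) = (k + 5)·f(k) + (k + 9/10).
From deg A=1, deg B=1, deg C=1: d=2.
Solve for f: f(k) = k*(13*k + 11)/80 (degree 2 ≤ 2).
Get s_k = R·t_k = k*(13*k + 11)/(4*(k + 3)*(k + 4)) with R(k) = B(k−1)f(k)/C(k) = k*(k + 5)*(13*k + 11)/(8*(10*k + 9)).
Δs = 2*(10*k + 9)/(k**3 + 12*k**2 + 47*k + 60), as required.
Telescoping: Σ = s_(5) − s_(0) = 95/72 − (0) = 95/72.

Σ = 95/72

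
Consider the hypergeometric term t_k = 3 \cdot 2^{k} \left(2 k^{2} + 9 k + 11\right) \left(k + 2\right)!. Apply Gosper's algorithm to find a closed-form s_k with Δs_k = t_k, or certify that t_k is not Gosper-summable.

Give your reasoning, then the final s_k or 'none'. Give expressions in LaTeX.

s_k = 3 \cdot 2^{k} \left(k + 1\right) \left(k + 2\right)!

The ratio is 2*(2*k**3 + 19*k**2 + 61*k + 66)/(2*k**2 + 9*k + 11).
So A=2*k + 6 and B=1, with C=k**2 + 9*k/2 + 11/2.
f must satisfy (2*k + 6)·f(k+1) − (1)·f(k) = k**2 + 9*k/2 + 11/2.
From deg A=1, deg B=0, deg C=2: d=1.
Coefficient equations give f(k) = (k + 1)/2.
Then R = B(k−1)f/C = (k + 1)/(2*k**2 + 9*k + 11), so s_k = R(k)·t_k = 3*2**k*(k + 1)*factorial(k + 2).
s_(k+1) − s_k = 3*2**k*(2*k**2 + 9*k + 11)*factorial(k + 2) = t_k.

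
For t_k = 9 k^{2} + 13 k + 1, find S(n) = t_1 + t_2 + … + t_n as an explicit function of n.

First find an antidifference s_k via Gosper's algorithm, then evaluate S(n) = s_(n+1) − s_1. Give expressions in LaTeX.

r(k) = (9*k**2 + 31*k + 23)/(9*k**2 + 13*k + 1) after simplifying.
Normal form (A,B,C) = (1, 1, k**2 + 13*k/9 + 1/9).
Need (1)·f(k+1) − (1)·f(k) = k**2 + 13*k/9 + 1/9.
From deg A=0, deg B=0, deg C=2: d=3.
A polynomial solution: f(k) = k*(3*k**2 + 2*k - 4)/9.
Then R = B(k−1)f/C = k*(3*k**2 + 2*k - 4)/(9*k**2 + 13*k + 1), so s_k = R(k)·t_k = k*(3*k**2 + 2*k - 4).
Verify: 9*k**2 + 13*k + 1 matches t_k.
s_(n+1) = 3*n**3 + 11*n**2 + 9*n + 1 and s_(1) = 1, so S(n) = n*(3*n**2 + 11*n + 9).

S(n) = n \left(3 n^{2} + 11 n + 9\right)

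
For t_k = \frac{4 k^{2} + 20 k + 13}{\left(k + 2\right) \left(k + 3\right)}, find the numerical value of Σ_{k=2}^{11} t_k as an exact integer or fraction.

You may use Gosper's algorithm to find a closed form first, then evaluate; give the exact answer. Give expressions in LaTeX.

Σ = 1065/28

t_(k+1)/t_k = (k + 2)*(20*k + 4*(k + 1)**2 + 33)/((k + 4)*(4*k**2 + 20*k + 13)).
A = k + 2, B = k + 4, C = k**2 + 5*k + 13/4.
Set up (k + 2)·f(k+1) − (k + 3)·f(k) − (k**2 + 5*k + 13/4) = 0.
deg f ≤ 2 (via 1,1,2).
Coefficient equations give f(k) = k*(8*k + 5)/8.
R(k) = B(k−1)·f(k)/C(k) = k*(k + 3)*(8*k + 5)/(2*(4*k**2 + 20*k + 13)); s_k = R·t_k = k*(8*k + 5)/(2*(k + 2)).
s_(k+1) − s_k = (4*k**2 + 20*k + 13)/(k**2 + 5*k + 6) = t_k.
Telescoping: Σ = s_(12) − s_(2) = 303/7 − (21/4) = 1065/28.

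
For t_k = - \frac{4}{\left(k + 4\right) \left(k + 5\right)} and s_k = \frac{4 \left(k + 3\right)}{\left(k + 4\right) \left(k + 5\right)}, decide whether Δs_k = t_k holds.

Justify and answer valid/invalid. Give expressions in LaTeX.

s_(k+1) = 4*(k + 4)/((k + 5)*(k + 6))
s_(k+1) − s_k = 4*(-k - 2)/(k**3 + 15*k**2 + 74*k + 120)
(s_(k+1) − s_k) − t_k = 16/(k**3 + 15*k**2 + 74*k + 120)

Invalid: residual \frac{16}{k^{3} + 15 k^{2} + 74 k + 120} ≠ 0.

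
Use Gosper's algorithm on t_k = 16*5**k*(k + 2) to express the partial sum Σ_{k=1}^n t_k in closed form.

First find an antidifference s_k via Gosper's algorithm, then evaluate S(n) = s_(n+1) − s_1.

S(n) = 20*5**n*n + 35*5**n - 35

Ratio r(k) = 5*(k + 3)/(k + 2).
A = 5, B = 1, C = k + 2.
Solve (5)·f(k+1) − (1)·f(k) = k + 2.
Bound: deg f ≤ 1.
A polynomial solution: f(k) = (4*k + 3)/16.
Get s_k = R·t_k = 5**k*(4*k + 3) with R(k) = B(k−1)f(k)/C(k) = (4*k + 3)/(16*(k + 2)).
Check: Δs_k = 16*5**k*(k + 2). ✓
Evaluate: s_(n+1) = 5**(n + 1)*(4*n + 7); subtract s_(1) = 35 ⇒ S(n) = 20*5**n*n + 35*5**n - 35.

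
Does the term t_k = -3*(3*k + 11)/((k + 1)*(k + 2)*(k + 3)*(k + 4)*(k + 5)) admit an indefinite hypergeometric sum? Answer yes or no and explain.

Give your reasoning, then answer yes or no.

Yes. s_k = 3*k*(-k**2 - 7*k - 14)/(8*(k**3 + 7*k**2 + 14*k + 8)).

The ratio is (k + 1)*(3*k + 14)/((k + 6)*(3*k + 11)).
Take A(k)=k + 1, B(k)=k + 6, C(k)=k + 11/3.
Solve (k + 1)·f(k+1) − (k + 5)·f(k) = k + 11/3.
Degrees (1,1,1) ⇒ d ≤ 4.
Solving with deg f ≤ 4: f(k) = k*(k + 3)*(k**2 + 7*k + 14)/24.
R(k) = B(k−1)·f(k)/C(k) = k*(k + 3)*(k + 5)*(k**2 + 7*k + 14)/(8*(3*k + 11)); s_k = R·t_k = 3*k*(-k**2 - 7*k - 14)/(8*(k**3 + 7*k**2 + 14*k + 8)).
Check: Δs_k = 3*(-3*k - 11)/(k**5 + 15*k**4 + 85*k**3 + 225*k**2 + 274*k + 120). ✓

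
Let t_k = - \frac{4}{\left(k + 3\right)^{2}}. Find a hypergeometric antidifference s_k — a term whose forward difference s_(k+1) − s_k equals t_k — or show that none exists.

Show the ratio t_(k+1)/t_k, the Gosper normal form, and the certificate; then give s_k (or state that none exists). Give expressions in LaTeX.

none — t_k is not Gosper-summable

t_(k+1)/t_k = (k + 3)**2/(k + 4)**2.
Normal form (A,B,C) = (k**2 + 6*k + 9, k**2 + 8*k + 16, 1).
Solve (k**2 + 6*k + 9)·f(k+1) − (k**2 + 6*k + 9)·f(k) = 1.
From deg A=2, deg B=2, deg C=0: d=0.
f = c0 ⇒ A·f(k+1) − B(k−1)·f(k) − C = -1. The system {-1 = 0} is inconsistent; no antidifference.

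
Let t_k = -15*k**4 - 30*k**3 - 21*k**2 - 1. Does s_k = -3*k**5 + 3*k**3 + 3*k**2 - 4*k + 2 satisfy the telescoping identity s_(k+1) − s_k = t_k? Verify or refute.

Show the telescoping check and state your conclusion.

s_(k+1) = -4*k - 3*(k + 1)**5 + 3*(k + 1)**3 + 3*(k + 1)**2 - 2
s_(k+1) − s_k = -15*k**4 - 30*k**3 - 21*k**2 - 1
(s_(k+1) − s_k) − t_k = 0

Valid: the claim telescopes to t_k.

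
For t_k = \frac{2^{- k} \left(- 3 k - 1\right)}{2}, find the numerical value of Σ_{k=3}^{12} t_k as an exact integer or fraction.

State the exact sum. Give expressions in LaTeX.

Step 1: r(k) = (3*k + 4)/(2*(3*k + 1)).
Normal form (A,B,C) = (1/2, 1, k + 1/3).
Set up (1/2)·f(k+1) − (1)·f(k) − (k + 1/3) = 0.
Degrees (0,0,1) ⇒ d ≤ 1.
Solve for f: f(k) = -2*(3*k + 4)/3 (degree 1 ≤ 1).
Then R = B(k−1)f/C = -2*(3*k + 4)/(3*k + 1), so s_k = R(k)·t_k = (3*k + 4)/2**k.
Δs = (-3*k - 1)/(2*2**k), as required.
Sum = s_(13) − s_(3); s_(13) = 43/8192, s_(3) = 13/8 ⇒ -13269/8192.

Σ = -13269/8192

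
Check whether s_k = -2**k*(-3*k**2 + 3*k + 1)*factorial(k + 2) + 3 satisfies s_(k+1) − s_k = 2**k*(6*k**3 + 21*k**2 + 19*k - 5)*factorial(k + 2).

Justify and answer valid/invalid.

s_(k+1) = -2**(k + 1)*(3*k - 3*(k + 1)**2 + 4)*factorial(k + 3) + 3
s_(k+1) − s_k = 2**k*(6*k**3 + 21*k**2 + 19*k - 5)*factorial(k + 2)
(s_(k+1) − s_k) − t_k = 0

valid (s_(k+1) − s_k reduces to t_k)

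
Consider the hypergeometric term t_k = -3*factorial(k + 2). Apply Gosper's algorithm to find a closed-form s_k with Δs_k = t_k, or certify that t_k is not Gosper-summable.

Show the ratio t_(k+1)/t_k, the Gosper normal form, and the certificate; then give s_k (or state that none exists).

not Gosper-summable; s_k does not exist

r(k) = k + 3 after simplifying.
So A=k + 3 and B=1, with C=1.
Solve (k + 3)·f(k+1) − (1)·f(k) = 1.
Bound: deg f ≤ -1.
Bound -1 < 0, so the key equation has no polynomial solution.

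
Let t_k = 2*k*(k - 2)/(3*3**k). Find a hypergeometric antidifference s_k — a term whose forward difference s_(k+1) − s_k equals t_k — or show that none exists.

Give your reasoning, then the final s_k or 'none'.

t_(k+1)/t_k = (k**2 - 1)/(3*k*(k - 2)).
Take A(k)=1/3, B(k)=1, C(k)=k**2 - 2*k.
Solve (1/3)·f(k+1) − (1)·f(k) = k**2 - 2*k.
d = 2 from the (0,0,2) case.
Match coefficients ⇒ f(k) = -3*k*(k - 1)/2.
Certificate R = B(k−1)f/C = -3*(k - 1)/(2*(k - 2)) gives s_k = k*(1 - k)/3**k.
Δs = 2*k*(k - 2)/(3*3**k), as required.

s_k = k*(1 - k)/3**k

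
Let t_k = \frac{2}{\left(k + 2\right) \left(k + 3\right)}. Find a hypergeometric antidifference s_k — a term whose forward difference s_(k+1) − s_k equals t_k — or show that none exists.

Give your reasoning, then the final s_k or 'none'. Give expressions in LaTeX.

Compute t_(k+1)/t_k: get (k + 2)/(k + 4).
A = k + 2, B = k + 4, C = 1.
Key eq: (k + 2)·f(k+1) = (k + 3)·f(k) + (1).
From deg A=1, deg B=1, deg C=0: d=1.
Coefficient equations give f(k) = k/2.
Then R = B(k−1)f/C = k*(k + 3)/2, so s_k = R(k)·t_k = k/(k + 2).
Δs = 2/(k**2 + 5*k + 6), as required.

s_k = \frac{k}{k + 2}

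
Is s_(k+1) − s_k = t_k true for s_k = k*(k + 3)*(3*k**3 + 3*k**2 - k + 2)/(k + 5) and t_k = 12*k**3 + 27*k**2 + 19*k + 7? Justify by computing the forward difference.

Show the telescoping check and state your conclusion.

Invalid: residual 2*(-9*k**4 - 84*k**3 - 155*k**2 - 100*k - 35)/(k**2 + 11*k + 30) ≠ 0.

s_(k+1) = (k + 1)*(k + 4)*(-k + 3*(k + 1)**3 + 3*(k + 1)**2 + 1)/(k + 6)
s_(k+1) − s_k = (12*k**5 + 141*k**4 + 508*k**3 + 716*k**2 + 447*k + 140)/(k**2 + 11*k + 30)
(s_(k+1) − s_k) − t_k = 2*(-9*k**4 - 84*k**3 - 155*k**2 - 100*k - 35)/(k**2 + 11*k + 30)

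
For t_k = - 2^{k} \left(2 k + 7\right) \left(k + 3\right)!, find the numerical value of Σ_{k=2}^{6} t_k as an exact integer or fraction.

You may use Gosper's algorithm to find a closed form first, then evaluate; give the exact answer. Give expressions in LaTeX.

Compute t_(k+1)/t_k: get 2*(k + 4)*(2*k + 9)/(2*k + 7).
So A=2*k + 8 and B=1, with C=k + 7/2.
f must satisfy (2*k + 8)·f(k+1) − (1)·f(k) = k + 7/2.
Degrees (1,0,1) ⇒ d ≤ 0.
Solve for f: f(k) = 1/2 (degree 0 ≤ 0).
Then R = B(k−1)f/C = 1/(2*k + 7), so s_k = R(k)·t_k = -2**k*factorial(k + 3).
Δs = -2**k*(2*k + 7)*factorial(k + 3), as required.
Sum = s_(7) − s_(2); s_(7) = -464486400, s_(2) = -480 ⇒ -464485920.

Σ = -464485920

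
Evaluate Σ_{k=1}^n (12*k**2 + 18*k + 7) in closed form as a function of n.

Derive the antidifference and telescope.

S(n) = n*(4*n**2 + 15*n + 18)

t_(k+1)/t_k = (12*k**2 + 42*k + 37)/(12*k**2 + 18*k + 7).
Gosper form: A/B · C(k+1)/C(k) with A=1, B=1, C=k**2 + 3*k/2 + 7/12.
Solve (1)·f(k+1) − (1)·f(k) = k**2 + 3*k/2 + 7/12.
From deg A=0, deg B=0, deg C=2: d=3.
Coefficient equations give f(k) = k**2*(4*k + 3)/12.
So s_k = (B(k−1)f/C)·t_k = (k**2*(4*k + 3)/(12*k**2 + 18*k + 7))·t_k = k**2*(4*k + 3).
Check: Δs_k = 12*k**2 + 18*k + 7. ✓
Evaluate: s_(n+1) = 4*n**3 + 15*n**2 + 18*n + 7; subtract s_(1) = 7 ⇒ S(n) = n*(4*n**2 + 15*n + 18).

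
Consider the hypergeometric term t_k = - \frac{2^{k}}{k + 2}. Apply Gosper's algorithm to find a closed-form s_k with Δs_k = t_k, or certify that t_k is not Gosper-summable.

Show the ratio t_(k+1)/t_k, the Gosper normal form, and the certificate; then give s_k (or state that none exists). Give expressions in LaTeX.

no hypergeometric antidifference exists

Step 1: r(k) = 2*(k + 2)/(k + 3).
Gosper form: A/B · C(k+1)/C(k) with A=2*k + 4, B=k + 3, C=1.
Need (2*k + 4)·f(k+1) − (k + 2)·f(k) = 1.
Bound: deg f ≤ -1.
d = -1 < 0 ⇒ no nonzero polynomial f; not summable.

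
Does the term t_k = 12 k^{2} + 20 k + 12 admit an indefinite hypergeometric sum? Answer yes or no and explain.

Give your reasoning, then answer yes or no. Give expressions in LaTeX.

Ratio r(k) = (3*k**2 + 11*k + 11)/(3*k**2 + 5*k + 3).
Gosper form: A/B · C(k+1)/C(k) with A=1, B=1, C=k**2 + 5*k/3 + 1.
Key eq: (1)·f(k+1) = (1)·f(k) + (k**2 + 5*k/3 + 1).
deg f ≤ 3 (via 0,0,2).
Solving with deg f ≤ 3: f(k) = k*(k**2 + k + 1)/3.
Then R = B(k−1)f/C = k*(k**2 + k + 1)/(3*k**2 + 5*k + 3), so s_k = R(k)·t_k = 4*k*(k**2 + k + 1).
Δs = 12*k**2 + 20*k + 12, as required.

Yes. s_k = 4 k \left(k^{2} + k + 1\right).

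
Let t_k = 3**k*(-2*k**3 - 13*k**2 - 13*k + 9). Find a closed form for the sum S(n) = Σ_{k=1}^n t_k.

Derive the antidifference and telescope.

S(n) = -3*3**n*n**3 - 15*3**n*n**2 - 9*3**n*n + 12*3**n - 12

t_(k+1)/t_k = 3*(2*k**3 + 19*k**2 + 45*k + 19)/(2*k**3 + 13*k**2 + 13*k - 9).
Take A(k)=3, B(k)=1, C(k)=k**3 + 13*k**2/2 + 13*k/2 - 9/2.
Set up (3)·f(k+1) − (1)·f(k) − (k**3 + 13*k**2/2 + 13*k/2 - 9/2) = 0.
Bound: deg f ≤ 3.
Match coefficients ⇒ f(k) = (k + 3)*(k**2 - k - 1)/2.
So s_k = (B(k−1)f/C)·t_k = ((k + 3)*(k**2 - k - 1)/(2*k**3 + 13*k**2 + 13*k - 9))·t_k = 3**k*(-k**3 - 2*k**2 + 4*k + 3).
Δs = 3**k*(-2*k**3 - 13*k**2 - 13*k + 9), as required.
Evaluate: s_(n+1) = 3**(n + 1)*(-n**3 - 5*n**2 - 3*n + 4); subtract s_(1) = 12 ⇒ S(n) = -3*3**n*n**3 - 15*3**n*n**2 - 9*3**n*n + 12*3**n - 12.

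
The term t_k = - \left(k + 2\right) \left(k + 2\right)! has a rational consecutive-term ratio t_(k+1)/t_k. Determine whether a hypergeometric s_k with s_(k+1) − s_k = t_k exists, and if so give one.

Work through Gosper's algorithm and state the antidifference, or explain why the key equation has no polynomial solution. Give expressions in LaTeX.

s_k = - \left(k + 2\right)!

t_(k+1)/t_k = (k + 3)**2/(k + 2).
Gosper form: A/B · C(k+1)/C(k) with A=k + 3, B=1, C=k + 2.
Need (k + 3)·f(k+1) − (1)·f(k) = k + 2.
deg f ≤ 0 (via 1,0,1).
Coefficient equations give f(k) = 1.
Get s_k = R·t_k = -factorial(k + 2) with R(k) = B(k−1)f(k)/C(k) = 1/(k + 2).
s_(k+1) − s_k = -(k + 2)*factorial(k + 2) = t_k.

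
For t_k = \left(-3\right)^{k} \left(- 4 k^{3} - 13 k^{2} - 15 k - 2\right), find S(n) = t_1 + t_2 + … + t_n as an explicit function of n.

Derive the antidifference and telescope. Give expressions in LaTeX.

r(k) = 3*(-4*k**3 - 25*k**2 - 53*k - 34)/(4*k**3 + 13*k**2 + 15*k + 2) after simplifying.
A = -3, B = 1, C = k**3 + 13*k**2/4 + 15*k/4 + 1/2.
Set up (-3)·f(k+1) − (1)·f(k) − (k**3 + 13*k**2/4 + 15*k/4 + 1/2) = 0.
Degrees (0,0,3) ⇒ d ≤ 3.
A polynomial solution: f(k) = -(k**3 + k**2 - 1)/4.
So s_k = (B(k−1)f/C)·t_k = (-(k**3 + k**2 - 1)/(4*k**3 + 13*k**2 + 15*k + 2))·t_k = (-3)**k*(k**3 + k**2 - 1).
Check: Δs_k = (-3)**k*(-4*k**3 - 13*k**2 - 15*k - 2). ✓
Evaluate: s_(n+1) = (-3)**(n + 1)*(n**3 + 4*n**2 + 5*n + 1); subtract s_(1) = -3 ⇒ S(n) = -3*(-3)**n*n**3 - 12*(-3)**n*n**2 - 15*(-3)**n*n - 3*(-3)**n + 3.

S(n) = - 3 \left(-3\right)^{n} n^{3} - 12 \left(-3\right)^{n} n^{2} - 15 \left(-3\right)^{n} n - 3 \left(-3\right)^{n} + 3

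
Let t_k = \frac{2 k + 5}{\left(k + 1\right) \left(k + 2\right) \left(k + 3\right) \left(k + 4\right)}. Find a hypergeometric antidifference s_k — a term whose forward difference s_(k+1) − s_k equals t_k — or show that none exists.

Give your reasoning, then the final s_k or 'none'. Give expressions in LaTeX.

s_k = \frac{k \left(k + 4\right)}{3 \left(k^{2} + 4 k + 3\right)}

The ratio is (k + 1)*(2*k + 7)/((k + 5)*(2*k + 5)).
So A=k + 1 and B=k + 5, with C=k + 5/2.
Key eq: (k + 1)·f(k+1) = (k + 4)·f(k) + (k + 5/2).
d = 3 from the (1,1,1) case.
Coefficient equations give f(k) = k*(k + 2)*(k + 4)/6.
Then R = B(k−1)f/C = k*(k + 2)*(k + 4)**2/(3*(2*k + 5)), so s_k = R(k)·t_k = k*(k + 4)/(3*(k**2 + 4*k + 3)).
Δs = (2*k + 5)/(k**4 + 10*k**3 + 35*k**2 + 50*k + 24), as required.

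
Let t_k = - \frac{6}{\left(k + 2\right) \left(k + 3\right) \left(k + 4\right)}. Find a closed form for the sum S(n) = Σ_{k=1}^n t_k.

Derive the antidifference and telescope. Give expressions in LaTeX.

S(n) = \frac{n \left(- n - 7\right)}{4 \left(n^{2} + 7 n + 12\right)}

r(k) = (k + 2)/(k + 5) after simplifying.
So A=k + 2 and B=k + 5, with C=1.
Set up (k + 2)·f(k+1) − (k + 4)·f(k) − (1) = 0.
From deg A=1, deg B=1, deg C=0: d=2.
Match coefficients ⇒ f(k) = k*(k + 5)/12.
R(k) = B(k−1)·f(k)/C(k) = k*(k + 4)*(k + 5)/12; s_k = R·t_k = k*(-k - 5)/(2*(k + 2)*(k + 3)).
Check: Δs_k = -6/(k**3 + 9*k**2 + 26*k + 24). ✓
s_(n+1) = (-n**2 - 7*n - 6)/(2*(n**2 + 7*n + 12)) and s_(1) = -1/4, so S(n) = n*(-n - 7)/(4*(n**2 + 7*n + 12)).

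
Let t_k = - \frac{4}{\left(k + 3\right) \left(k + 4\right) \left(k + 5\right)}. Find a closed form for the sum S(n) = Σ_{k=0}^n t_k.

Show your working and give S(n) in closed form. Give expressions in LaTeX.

Compute t_(k+1)/t_k: get (k + 3)/(k + 6).
Gosper form: A/B · C(k+1)/C(k) with A=k + 3, B=k + 6, C=1.
Key eq: (k + 3)·f(k+1) = (k + 5)·f(k) + (1).
Bound: deg f ≤ 2.
Coefficient equations give f(k) = k*(k + 7)/24.
Then R = B(k−1)f/C = k*(k + 5)*(k + 7)/24, so s_k = R(k)·t_k = k*(-k - 7)/(6*(k + 3)*(k + 4)).
Check: Δs_k = -4/(k**3 + 12*k**2 + 47*k + 60). ✓
Evaluate: s_(n+1) = (-n**2 - 9*n - 8)/(6*(n**2 + 9*n + 20)); subtract s_(0) = 0 ⇒ S(n) = (-n**2 - 9*n - 8)/(6*(n**2 + 9*n + 20)).

S(n) = \frac{- n^{2} - 9 n - 8}{6 \left(n^{2} + 9 n + 20\right)}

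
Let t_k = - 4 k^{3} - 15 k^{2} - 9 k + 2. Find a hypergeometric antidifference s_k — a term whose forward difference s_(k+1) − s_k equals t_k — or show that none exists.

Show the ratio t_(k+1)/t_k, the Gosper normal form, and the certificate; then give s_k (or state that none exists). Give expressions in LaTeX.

Step 1: r(k) = (4*k**3 + 27*k**2 + 51*k + 26)/(4*k**3 + 15*k**2 + 9*k - 2).
Take A(k)=1, B(k)=1, C(k)=k**3 + 15*k**2/4 + 9*k/4 - 1/2.
Set up (1)·f(k+1) − (1)·f(k) − (k**3 + 15*k**2/4 + 9*k/4 - 1/2) = 0.
deg f ≤ 4 (via 0,0,3).
A polynomial solution: f(k) = k*(k + 1)*(k**2 + 2*k - 4)/4.
Then R = B(k−1)f/C = k*(k**2 + 2*k - 4)/(4*k**2 + 11*k - 2), so s_k = R(k)·t_k = k*(-k**3 - 3*k**2 + 2*k + 4).
Δs = -4*k**3 - 15*k**2 - 9*k + 2, as required.

s_k = k \left(- k^{3} - 3 k^{2} + 2 k + 4\right)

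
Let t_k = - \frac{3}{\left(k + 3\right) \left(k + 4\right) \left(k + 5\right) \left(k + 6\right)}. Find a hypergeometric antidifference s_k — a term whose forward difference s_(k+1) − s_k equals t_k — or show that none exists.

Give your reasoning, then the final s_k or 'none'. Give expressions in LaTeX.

s_k = \frac{k \left(- k^{2} - 12 k - 47\right)}{60 \left(k + 3\right) \left(k + 4\right) \left(k + 5\right)}

r(k) = (k + 3)/(k + 7) after simplifying.
So A=k + 3 and B=k + 7, with C=1.
Need (k + 3)·f(k+1) − (k + 6)·f(k) = 1.
Bound: deg f ≤ 3.
Coefficient equations give f(k) = k*(k**2 + 12*k + 47)/180.
Get s_k = R·t_k = k*(-k**2 - 12*k - 47)/(60*(k + 3)*(k + 4)*(k + 5)) with R(k) = B(k−1)f(k)/C(k) = k*(k + 6)*(k**2 + 12*k + 47)/180.
Check: Δs_k = -3/(k**4 + 18*k**3 + 119*k**2 + 342*k + 360). ✓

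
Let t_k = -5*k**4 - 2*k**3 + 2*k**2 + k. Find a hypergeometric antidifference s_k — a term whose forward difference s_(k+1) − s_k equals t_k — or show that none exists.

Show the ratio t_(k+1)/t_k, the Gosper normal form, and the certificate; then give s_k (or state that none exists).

Step 1: r(k) = (5*k**4 + 22*k**3 + 34*k**2 + 21*k + 4)/(k*(5*k**3 + 2*k**2 - 2*k - 1)).
Factor: A=1; B=1; C=k**4 + 2*k**3/5 - 2*k**2/5 - k/5.
Set up (1)·f(k+1) − (1)·f(k) − (k**4 + 2*k**3/5 - 2*k**2/5 - k/5) = 0.
deg f ≤ 5 (via 0,0,4).
Match coefficients ⇒ f(k) = k**2*(k - 1)*(k**2 - k - 1)/5.
Get s_k = R·t_k = -k**5 + 2*k**4 - k**2 with R(k) = B(k−1)f(k)/C(k) = k*(k - 1)*(k**2 - k - 1)/(5*k**3 + 2*k**2 - 2*k - 1).
Check: Δs_k = k*(-5*k**3 - 2*k**2 + 2*k + 1). ✓

s_k = -k**5 + 2*k**4 - k**2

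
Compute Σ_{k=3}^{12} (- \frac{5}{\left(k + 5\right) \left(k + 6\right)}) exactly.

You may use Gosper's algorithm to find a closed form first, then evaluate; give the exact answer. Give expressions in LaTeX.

Σ = -25/72

The ratio is (k + 5)/(k + 7).
A = k + 5, B = k + 7, C = 1.
f must satisfy (k + 5)·f(k+1) − (k + 6)·f(k) = 1.
From deg A=1, deg B=1, deg C=0: d=1.
A polynomial solution: f(k) = k/5.
Certificate R = B(k−1)f/C = k*(k + 6)/5 gives s_k = -k/(k + 5).
Δs = -5/(k**2 + 11*k + 30), as required.
Evaluate s at k=13 and k=3: -13/18 and -3/8; difference -25/72.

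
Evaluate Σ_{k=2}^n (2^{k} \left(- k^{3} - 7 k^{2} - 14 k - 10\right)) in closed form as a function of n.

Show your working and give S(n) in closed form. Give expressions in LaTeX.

Ratio r(k) = 2*(k**3 + 10*k**2 + 31*k + 32)/(k**3 + 7*k**2 + 14*k + 10).
Gosper form: A/B · C(k+1)/C(k) with A=2, B=1, C=k**3 + 7*k**2 + 14*k + 10.
Solve (2)·f(k+1) − (1)·f(k) = k**3 + 7*k**2 + 14*k + 10.
Degrees (0,0,3) ⇒ d ≤ 3.
Solve for f: f(k) = k**3 + k**2 + 4*k - 2 (degree 3 ≤ 3).
Then R = B(k−1)f/C = (k**3 + k**2 + 4*k - 2)/(k**3 + 7*k**2 + 14*k + 10), so s_k = R(k)·t_k = 2**k*(-k**3 - k**2 - 4*k + 2).
Verify: 2**k*(-k**3 - 7*k**2 - 14*k - 10) matches t_k.
Σ_(k=2)^n t_k = s_(n+1) − s_(2) = (2**(n + 1)*(-n**3 - 4*n**2 - 9*n - 4)) − (-72), i.e. -2*2**n*n**3 - 8*2**n*n**2 - 18*2**n*n - 8*2**n + 72.

S(n) = - 2 \cdot 2^{n} n^{3} - 8 \cdot 2^{n} n^{2} - 18 \cdot 2^{n} n - 8 \cdot 2^{n} + 72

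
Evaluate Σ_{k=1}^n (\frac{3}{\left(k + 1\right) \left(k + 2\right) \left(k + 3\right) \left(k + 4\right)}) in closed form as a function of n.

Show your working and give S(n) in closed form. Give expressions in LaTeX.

Ratio r(k) = (k + 1)/(k + 5).
Gosper form: A/B · C(k+1)/C(k) with A=k + 1, B=k + 5, C=1.
Need (k + 1)·f(k+1) − (k + 4)·f(k) = 1.
From deg A=1, deg B=1, deg C=0: d=3.
Coefficient equations give f(k) = k*(k**2 + 6*k + 11)/18.
Get s_k = R·t_k = k*(k**2 + 6*k + 11)/(6*(k + 1)*(k + 2)*(k + 3)) with R(k) = B(k−1)f(k)/C(k) = k*(k + 4)*(k**2 + 6*k + 11)/18.
s_(k+1) − s_k = 3/(k**4 + 10*k**3 + 35*k**2 + 50*k + 24) = t_k.
s_(n+1) = (n**3 + 9*n**2 + 26*n + 18)/(6*(n**3 + 9*n**2 + 26*n + 24)) and s_(1) = 1/8, so S(n) = n*(n**2 + 9*n + 26)/(24*(n**3 + 9*n**2 + 26*n + 24)).

S(n) = \frac{n \left(n^{2} + 9 n + 26\right)}{24 \left(n^{3} + 9 n^{2} + 26 n + 24\right)}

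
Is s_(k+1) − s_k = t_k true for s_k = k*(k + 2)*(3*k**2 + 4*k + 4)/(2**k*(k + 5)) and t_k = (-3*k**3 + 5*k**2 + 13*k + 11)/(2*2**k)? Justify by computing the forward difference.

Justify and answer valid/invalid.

s_(k+1) = (k + 1)*(k + 3)*(4*k + 3*(k + 1)**2 + 8)/(2*2**k*(k + 6))
s_(k+1) − s_k = (-3*k**5 - 19*k**4 + 26*k**3 + 214*k**2 + 307*k + 165)/(2*2**k*(k**2 + 11*k + 30))
(s_(k+1) − s_k) − t_k = 3*(3*k**4 + 16*k**3 - 30*k**2 - 68*k - 55)/(2*2**k*(k**2 + 11*k + 30))

Invalid: residual 3*(3*k**4 + 16*k**3 - 30*k**2 - 68*k - 55)/(2*2**k*(k**2 + 11*k + 30)) ≠ 0.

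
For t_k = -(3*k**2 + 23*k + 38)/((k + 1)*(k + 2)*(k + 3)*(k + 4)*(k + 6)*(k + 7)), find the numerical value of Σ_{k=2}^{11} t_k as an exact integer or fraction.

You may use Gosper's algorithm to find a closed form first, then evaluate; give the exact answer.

Σ = -113/14040

Compute t_(k+1)/t_k: get (k + 1)*(k + 6)*(23*k + 3*(k + 1)**2 + 61)/((k + 5)*(k + 8)*(3*k**2 + 23*k + 38)).
Gosper form: A/B · C(k+1)/C(k) with A=k + 1, B=k + 8, C=k**3 + 38*k**2/3 + 51*k + 190/3.
Set up (k + 1)·f(k+1) − (k + 7)·f(k) − (k**3 + 38*k**2/3 + 51*k + 190/3) = 0.
deg f ≤ 6 (via 1,1,3).
Solving with deg f ≤ 6: f(k) = k*(k + 2)*(k + 4)*(k + 5)*(k**2 + 10*k + 27)/54.
Get s_k = R·t_k = k*(-k**2 - 10*k - 27)/(18*(k**3 + 10*k**2 + 27*k + 18)) with R(k) = B(k−1)f(k)/C(k) = k*(k + 2)*(k + 4)*(k + 7)*(k**2 + 10*k + 27)/(18*(3*k**2 + 23*k + 38)).
Verify: (-3*k**2 - 23*k - 38)/(k**6 + 23*k**5 + 207*k**4 + 925*k**3 + 2144*k**2 + 2412*k + 1008) matches t_k.
Sum = s_(12) − s_(2); s_(12) = -97/1755, s_(2) = -17/360 ⇒ -113/14040.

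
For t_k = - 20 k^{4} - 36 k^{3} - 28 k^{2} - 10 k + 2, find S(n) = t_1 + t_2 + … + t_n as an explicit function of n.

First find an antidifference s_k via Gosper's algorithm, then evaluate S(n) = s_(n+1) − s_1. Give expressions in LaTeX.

S(n) = n \left(- 4 n^{4} - 19 n^{3} - 34 n^{2} - 28 n - 7\right)

t_(k+1)/t_k = (10*k**4 + 58*k**3 + 128*k**2 + 127*k + 46)/(10*k**4 + 18*k**3 + 14*k**2 + 5*k - 1).
So A=1 and B=1, with C=k**4 + 9*k**3/5 + 7*k**2/5 + k/2 - 1/10.
f must satisfy (1)·f(k+1) − (1)·f(k) = k**4 + 9*k**3/5 + 7*k**2/5 + k/2 - 1/10.
deg f ≤ 5 (via 0,0,4).
Coefficient equations give f(k) = k*(k + 1)*(4*k**3 - 5*k**2 + 3*k - 3)/20.
Get s_k = R·t_k = k*(-4*k**4 + k**3 + 2*k**2 + 3) with R(k) = B(k−1)f(k)/C(k) = k*(4*k**3 - 5*k**2 + 3*k - 3)/(2*(10*k**3 + 8*k**2 + 6*k - 1)).
Verify: -20*k**4 - 36*k**3 - 28*k**2 - 10*k + 2 matches t_k.
Σ_(k=1)^n t_k = s_(n+1) − s_(1) = (-4*n**5 - 19*n**4 - 34*n**3 - 28*n**2 - 7*n + 2) − (2), i.e. n*(-4*n**4 - 19*n**3 - 34*n**2 - 28*n - 7).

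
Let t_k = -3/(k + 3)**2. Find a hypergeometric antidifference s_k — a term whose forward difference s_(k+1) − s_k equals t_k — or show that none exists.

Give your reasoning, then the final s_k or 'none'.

The ratio is (k + 3)**2/(k + 4)**2.
Gosper form: A/B · C(k+1)/C(k) with A=k**2 + 6*k + 9, B=k**2 + 8*k + 16, C=1.
Key eq: (k**2 + 6*k + 9)·f(k+1) = (k**2 + 6*k + 9)·f(k) + (1).
deg f ≤ 0 (via 2,2,0).
Generic f = c0 gives residual -1; -1 = 0 cannot hold, so t_k is not Gosper-summable.

not Gosper-summable; s_k does not exist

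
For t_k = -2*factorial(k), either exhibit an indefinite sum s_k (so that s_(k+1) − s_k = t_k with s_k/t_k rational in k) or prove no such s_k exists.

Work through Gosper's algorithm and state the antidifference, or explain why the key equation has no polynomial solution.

The ratio is k + 1.
Gosper form: A/B · C(k+1)/C(k) with A=k + 1, B=1, C=1.
Solve (k + 1)·f(k+1) − (1)·f(k) = 1.
Bound: deg f ≤ -1.
d = -1 < 0 ⇒ no nonzero polynomial f; not summable.

none — t_k is not Gosper-summable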